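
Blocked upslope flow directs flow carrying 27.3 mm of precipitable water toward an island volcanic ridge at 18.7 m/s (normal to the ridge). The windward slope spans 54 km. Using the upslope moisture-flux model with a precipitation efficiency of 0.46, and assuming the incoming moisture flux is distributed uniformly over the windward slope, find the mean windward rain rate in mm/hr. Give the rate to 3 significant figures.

Incoming column moisture flux per unit ridge length: F = V × PW = 18.7 × 27.3 = 510.51 mm·m/s.
Spread over the 54 km slope with efficiency ε = 0.46: R = ε·F/W = 0.46 × 510.51 / 54000 m = 4.349e-03 mm/s.
R = 4.349e-03 × 3600 = 15.7 mm/hr.

R ≈ 15.7 mm/hr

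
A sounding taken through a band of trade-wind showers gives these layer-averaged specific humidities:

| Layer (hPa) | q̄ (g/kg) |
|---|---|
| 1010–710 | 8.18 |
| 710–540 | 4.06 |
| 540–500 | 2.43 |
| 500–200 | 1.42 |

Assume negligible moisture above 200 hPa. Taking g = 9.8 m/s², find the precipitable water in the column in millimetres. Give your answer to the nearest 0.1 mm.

Precipitable water is the column-integrated vapour mass per unit area: PW = (1/g) Σ q̄ Δp, with q in kg/kg and Δp in Pa (1 kg/m² of water = 1 mm).
Layer 1010–710 hPa: Δp = 300 hPa = 30000 Pa, q̄ = 0.00818 kg/kg → 0.00818 × 30000 / 9.8 = 25.04 mm
Layer 710–540 hPa: Δp = 170 hPa = 17000 Pa, q̄ = 0.00406 kg/kg → 0.00406 × 17000 / 9.8 = 7.04 mm
Layer 540–500 hPa: Δp = 40 hPa = 4000 Pa, q̄ = 0.00243 kg/kg → 0.00243 × 4000 / 9.8 = 0.99 mm
Layer 500–200 hPa: Δp = 300 hPa = 30000 Pa, q̄ = 0.00142 kg/kg → 0.00142 × 30000 / 9.8 = 4.35 mm
PW = 25.04 + 7.04 + 0.99 + 4.35 = 37.42 ≈ 37.4 mm.

PW ≈ 37.4 mm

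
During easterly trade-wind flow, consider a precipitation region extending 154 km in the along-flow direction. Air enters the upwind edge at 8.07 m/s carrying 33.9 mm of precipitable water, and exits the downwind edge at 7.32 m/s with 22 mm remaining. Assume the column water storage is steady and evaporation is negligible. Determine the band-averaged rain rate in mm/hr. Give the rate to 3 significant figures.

Column moisture flux per unit crosswind length is F = V × PW.
Inflow: F_in = 8.07 × 33.9 = 273.573 mm·m/s
Outflow: F_out = 7.32 × 22 = 161.04 mm·m/s
Steady-state rate R = (F_in − F_out)/L = (273.573 − 161.04) / 154000 m = 7.307e-04 mm/s.
R = 7.307e-04 × 3600 = 2.63 mm/hr.

R ≈ 2.63 mm/hr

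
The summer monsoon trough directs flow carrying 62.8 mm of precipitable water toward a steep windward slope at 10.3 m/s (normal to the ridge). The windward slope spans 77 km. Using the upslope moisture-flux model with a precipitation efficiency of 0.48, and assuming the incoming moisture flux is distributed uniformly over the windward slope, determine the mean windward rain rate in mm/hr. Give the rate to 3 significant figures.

R ≈ 14.5 mm/hr

Incoming column moisture flux per unit ridge length: F = V × PW = 10.3 × 62.8 = 646.84 mm·m/s.
Spread over the 77 km slope with efficiency ε = 0.48: R = ε·F/W = 0.48 × 646.84 / 77000 m = 4.032e-03 mm/s.
R = 4.032e-03 × 3600 = 14.5 mm/hr.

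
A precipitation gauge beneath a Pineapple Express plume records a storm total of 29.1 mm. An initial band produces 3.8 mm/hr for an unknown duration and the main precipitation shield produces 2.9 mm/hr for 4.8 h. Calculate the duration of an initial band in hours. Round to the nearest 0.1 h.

Known phases: 2.9 × 4.8 = 13.92 mm.
Remaining depth = 29.1 − 13.92 = 15.18 mm.
Duration = 15.18 / 3.8 = 4.0 h.

duration ≈ 4.0 h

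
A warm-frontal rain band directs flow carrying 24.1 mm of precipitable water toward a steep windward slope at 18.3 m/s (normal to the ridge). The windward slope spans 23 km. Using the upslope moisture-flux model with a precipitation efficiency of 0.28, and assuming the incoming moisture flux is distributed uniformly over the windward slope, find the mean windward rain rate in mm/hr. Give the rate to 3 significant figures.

R ≈ 19.3 mm/hr

Incoming column moisture flux per unit ridge length: F = V × PW = 18.3 × 24.1 = 441.03 mm·m/s.
Spread over the 23 km slope with efficiency ε = 0.28: R = ε·F/W = 0.28 × 441.03 / 23000 m = 5.369e-03 mm/s.
R = 5.369e-03 × 3600 = 19.3 mm/hr.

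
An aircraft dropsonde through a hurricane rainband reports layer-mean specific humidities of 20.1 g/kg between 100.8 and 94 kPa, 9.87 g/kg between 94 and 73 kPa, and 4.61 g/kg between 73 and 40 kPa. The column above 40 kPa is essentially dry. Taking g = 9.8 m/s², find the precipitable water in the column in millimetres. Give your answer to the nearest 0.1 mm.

PW ≈ 50.6 mm

Precipitable water is the column-integrated vapour mass per unit area: PW = (1/g) Σ q̄ Δp, with q in kg/kg and Δp in Pa (1 kg/m² of water = 1 mm).
Layer 100.8–94 kPa: Δp = 68 hPa = 6800 Pa, q̄ = 0.0201 kg/kg → 0.0201 × 6800 / 9.8 = 13.95 mm
Layer 94–73 kPa: Δp = 210 hPa = 21000 Pa, q̄ = 0.00987 kg/kg → 0.00987 × 21000 / 9.8 = 21.15 mm
Layer 73–40 kPa: Δp = 330 hPa = 33000 Pa, q̄ = 0.00461 kg/kg → 0.00461 × 33000 / 9.8 = 15.52 mm
PW = 13.95 + 21.15 + 15.52 = 50.62 ≈ 50.6 mm.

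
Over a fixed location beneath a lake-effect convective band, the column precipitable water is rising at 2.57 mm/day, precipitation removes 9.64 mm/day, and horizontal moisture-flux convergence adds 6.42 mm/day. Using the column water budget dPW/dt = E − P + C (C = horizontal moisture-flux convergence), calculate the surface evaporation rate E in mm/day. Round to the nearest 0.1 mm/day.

dPW/dt = +2.57 mm/day.
E = dPW/dt + P − C = (+2.57) + 9.64 − (6.42) = 5.8 mm/day.

E ≈ 5.8 mm/day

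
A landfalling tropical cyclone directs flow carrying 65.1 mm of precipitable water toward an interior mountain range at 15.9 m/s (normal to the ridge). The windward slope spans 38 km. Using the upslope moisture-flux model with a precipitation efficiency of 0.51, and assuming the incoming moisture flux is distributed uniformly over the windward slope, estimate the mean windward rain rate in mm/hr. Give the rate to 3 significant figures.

R ≈ 50.0 mm/hr

Incoming column moisture flux per unit ridge length: F = V × PW = 15.9 × 65.1 = 1035.09 mm·m/s.
Spread over the 38 km slope with efficiency ε = 0.51: R = ε·F/W = 0.51 × 1035.09 / 38000 m = 1.389e-02 mm/s.
R = 1.389e-02 × 3600 = 50.0 mm/hr.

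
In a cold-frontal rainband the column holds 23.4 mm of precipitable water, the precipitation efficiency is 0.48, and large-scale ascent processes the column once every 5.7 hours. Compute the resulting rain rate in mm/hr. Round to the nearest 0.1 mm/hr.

R ≈ 2.0 mm/hr

Each overturning extracts ε × PW = 0.48 × 23.4 = 11.232 mm.
Rate = ε·PW / τ = 11.232 / 5.7 h = 2.0 mm/hr.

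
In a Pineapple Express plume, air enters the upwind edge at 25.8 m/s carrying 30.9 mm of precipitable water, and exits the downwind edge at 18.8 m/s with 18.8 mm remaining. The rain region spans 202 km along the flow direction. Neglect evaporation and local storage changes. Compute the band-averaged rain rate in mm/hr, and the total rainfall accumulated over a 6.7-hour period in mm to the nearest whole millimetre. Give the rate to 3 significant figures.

Column moisture flux per unit crosswind length is F = V × PW.
Inflow: F_in = 25.8 × 30.9 = 797.22 mm·m/s
Outflow: F_out = 18.8 × 18.8 = 353.44 mm·m/s
Steady-state rate R = (F_in − F_out)/L = (797.22 − 353.44) / 202000 m = 2.197e-03 mm/s.
R = 2.197e-03 × 3600 = 7.91 mm/hr.
Over 6.7 h: total = 7.91 × 6.7 = 52.997 ≈ 53 mm.

R ≈ 7.91 mm/hr; total ≈ 53 mm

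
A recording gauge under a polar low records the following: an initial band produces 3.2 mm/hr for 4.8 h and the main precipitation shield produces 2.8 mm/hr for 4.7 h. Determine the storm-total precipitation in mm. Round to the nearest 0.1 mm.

total ≈ 28.5 mm

Total = Σ Rᵢ Δtᵢ = 3.2 × 4.8 + 2.8 × 4.7
      = 15.36 + 13.16 = 28.5 mm.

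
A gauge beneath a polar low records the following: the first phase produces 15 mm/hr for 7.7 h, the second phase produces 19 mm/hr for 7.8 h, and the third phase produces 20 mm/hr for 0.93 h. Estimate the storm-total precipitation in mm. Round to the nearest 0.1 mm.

Total = Σ Rᵢ Δtᵢ = 15 × 7.7 + 19 × 7.8 + 20 × 0.93
      = 115.5 + 148.2 + 18.6 = 282.3 mm.

total ≈ 282.3 mm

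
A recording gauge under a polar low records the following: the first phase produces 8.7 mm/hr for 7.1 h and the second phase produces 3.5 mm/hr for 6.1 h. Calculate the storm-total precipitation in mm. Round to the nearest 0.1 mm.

total ≈ 83.1 mm

Total = Σ Rᵢ Δtᵢ = 8.7 × 7.1 + 3.5 × 6.1
      = 61.77 + 21.35 = 83.1 mm.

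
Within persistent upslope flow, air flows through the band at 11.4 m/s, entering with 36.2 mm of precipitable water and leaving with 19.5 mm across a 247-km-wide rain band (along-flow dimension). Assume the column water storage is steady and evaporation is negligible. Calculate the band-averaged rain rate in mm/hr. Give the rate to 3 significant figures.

R ≈ 2.77 mm/hr

Column moisture flux per unit crosswind length is F = V × PW.
Inflow: F_in = 11.4 × 36.2 = 412.68 mm·m/s
Outflow: F_out = 11.4 × 19.5 = 222.3 mm·m/s
Steady-state rate R = (F_in − F_out)/L = (412.68 − 222.3) / 247000 m = 7.708e-04 mm/s.
R = 7.708e-04 × 3600 = 2.77 mm/hr.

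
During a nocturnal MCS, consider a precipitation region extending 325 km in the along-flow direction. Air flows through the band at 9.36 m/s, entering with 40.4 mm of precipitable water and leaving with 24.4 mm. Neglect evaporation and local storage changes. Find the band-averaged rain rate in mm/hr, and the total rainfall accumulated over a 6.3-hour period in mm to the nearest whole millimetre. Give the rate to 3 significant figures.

Column moisture flux per unit crosswind length is F = V × PW.
Inflow: F_in = 9.36 × 40.4 = 378.144 mm·m/s
Outflow: F_out = 9.36 × 24.4 = 228.384 mm·m/s
Steady-state rate R = (F_in − F_out)/L = (378.144 − 228.384) / 325000 m = 4.608e-04 mm/s.
R = 4.608e-04 × 3600 = 1.66 mm/hr.
Over 6.3 h: total = 1.66 × 6.3 = 10.458 ≈ 10 mm.

R ≈ 1.66 mm/hr; total ≈ 10 mm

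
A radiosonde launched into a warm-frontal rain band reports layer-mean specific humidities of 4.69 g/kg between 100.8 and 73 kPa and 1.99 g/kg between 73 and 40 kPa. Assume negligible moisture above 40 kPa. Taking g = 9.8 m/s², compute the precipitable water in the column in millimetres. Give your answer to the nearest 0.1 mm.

PW ≈ 20.0 mm

Precipitable water is the column-integrated vapour mass per unit area: PW = (1/g) Σ q̄ Δp, with q in kg/kg and Δp in Pa (1 kg/m² of water = 1 mm).
Layer 100.8–73 kPa: Δp = 278 hPa = 27800 Pa, q̄ = 0.00469 kg/kg → 0.00469 × 27800 / 9.8 = 13.30 mm
Layer 73–40 kPa: Δp = 330 hPa = 33000 Pa, q̄ = 0.00199 kg/kg → 0.00199 × 33000 / 9.8 = 6.70 mm
PW = 13.30 + 6.70 = 20.00 ≈ 20.0 mm.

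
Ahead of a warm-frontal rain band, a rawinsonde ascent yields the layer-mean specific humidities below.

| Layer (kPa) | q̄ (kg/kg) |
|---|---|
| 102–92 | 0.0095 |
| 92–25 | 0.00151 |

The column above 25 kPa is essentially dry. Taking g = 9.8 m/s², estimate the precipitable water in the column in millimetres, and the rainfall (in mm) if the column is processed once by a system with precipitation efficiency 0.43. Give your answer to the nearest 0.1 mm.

PW ≈ 20.0 mm; rainfall ≈ 8.6 mm

Precipitable water is the column-integrated vapour mass per unit area: PW = (1/g) Σ q̄ Δp, with q in kg/kg and Δp in Pa (1 kg/m² of water = 1 mm).
Layer 102–92 kPa: Δp = 100 hPa = 10000 Pa, q̄ = 0.0095 kg/kg → 0.0095 × 10000 / 9.8 = 9.69 mm
Layer 92–25 kPa: Δp = 670 hPa = 67000 Pa, q̄ = 0.00151 kg/kg → 0.00151 × 67000 / 9.8 = 10.32 mm
PW = 9.69 + 10.32 = 20.01 ≈ 20.0 mm.
Rainfall = ε × PW = 0.43 × 20.0 = 8.6 mm.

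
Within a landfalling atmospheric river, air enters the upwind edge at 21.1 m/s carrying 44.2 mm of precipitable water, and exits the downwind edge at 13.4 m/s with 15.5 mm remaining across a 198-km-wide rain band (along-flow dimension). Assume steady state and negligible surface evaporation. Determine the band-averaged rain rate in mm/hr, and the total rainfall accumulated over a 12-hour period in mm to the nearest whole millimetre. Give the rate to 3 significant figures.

Column moisture flux per unit crosswind length is F = V × PW.
Inflow: F_in = 21.1 × 44.2 = 932.62 mm·m/s
Outflow: F_out = 13.4 × 15.5 = 207.7 mm·m/s
Steady-state rate R = (F_in − F_out)/L = (932.62 − 207.7) / 198000 m = 3.661e-03 mm/s.
R = 3.661e-03 × 3600 = 13.2 mm/hr.
Over 12 h: total = 13.2 × 12 = 158.4 ≈ 158 mm.

R ≈ 13.2 mm/hr; total ≈ 158 mm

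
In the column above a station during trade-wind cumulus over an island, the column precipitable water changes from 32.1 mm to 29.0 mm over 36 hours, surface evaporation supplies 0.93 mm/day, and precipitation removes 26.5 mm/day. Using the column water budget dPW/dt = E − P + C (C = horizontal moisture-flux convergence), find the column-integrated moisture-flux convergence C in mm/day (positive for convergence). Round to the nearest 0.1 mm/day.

C ≈ 23.5 mm/day

dPW/dt = (29.0 − 32.1) mm / (36/24 day) = -2.067 mm/day.
C = dPW/dt − E + P = (-2.067) − 0.93 + 26.5 = 23.5 mm/day.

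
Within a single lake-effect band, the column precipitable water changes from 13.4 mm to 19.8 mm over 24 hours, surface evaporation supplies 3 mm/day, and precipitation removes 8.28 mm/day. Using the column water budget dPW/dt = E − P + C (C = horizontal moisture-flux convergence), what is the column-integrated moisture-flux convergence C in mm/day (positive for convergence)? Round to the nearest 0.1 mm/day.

C ≈ 11.7 mm/day

dPW/dt = (19.8 − 13.4) mm / (24/24 day) = +6.400 mm/day.
C = dPW/dt − E + P = (+6.400) − 3 + 8.28 = 11.7 mm/day.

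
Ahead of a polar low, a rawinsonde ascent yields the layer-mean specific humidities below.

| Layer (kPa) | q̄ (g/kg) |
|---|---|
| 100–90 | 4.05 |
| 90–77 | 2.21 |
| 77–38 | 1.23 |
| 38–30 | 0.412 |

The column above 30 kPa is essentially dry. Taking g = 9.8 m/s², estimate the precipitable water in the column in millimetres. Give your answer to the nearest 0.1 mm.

PW ≈ 12.3 mm

Precipitable water is the column-integrated vapour mass per unit area: PW = (1/g) Σ q̄ Δp, with q in kg/kg and Δp in Pa (1 kg/m² of water = 1 mm).
Layer 100–90 kPa: Δp = 100 hPa = 10000 Pa, q̄ = 0.00405 kg/kg → 0.00405 × 10000 / 9.8 = 4.13 mm
Layer 90–77 kPa: Δp = 130 hPa = 13000 Pa, q̄ = 0.00221 kg/kg → 0.00221 × 13000 / 9.8 = 2.93 mm
Layer 77–38 kPa: Δp = 390 hPa = 39000 Pa, q̄ = 0.00123 kg/kg → 0.00123 × 39000 / 9.8 = 4.89 mm
Layer 38–30 kPa: Δp = 80 hPa = 8000 Pa, q̄ = 0.000412 kg/kg → 0.000412 × 8000 / 9.8 = 0.34 mm
PW = 4.13 + 2.93 + 4.89 + 0.34 = 12.29 ≈ 12.3 mm.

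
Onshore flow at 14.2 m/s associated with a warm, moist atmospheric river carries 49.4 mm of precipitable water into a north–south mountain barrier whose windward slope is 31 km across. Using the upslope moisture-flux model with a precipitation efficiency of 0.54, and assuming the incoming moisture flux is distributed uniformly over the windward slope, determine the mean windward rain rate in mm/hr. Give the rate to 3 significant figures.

Incoming column moisture flux per unit ridge length: F = V × PW = 14.2 × 49.4 = 701.48 mm·m/s.
Spread over the 31 km slope with efficiency ε = 0.54: R = ε·F/W = 0.54 × 701.48 / 31000 m = 1.222e-02 mm/s.
R = 1.222e-02 × 3600 = 44.0 mm/hr.

R ≈ 44.0 mm/hr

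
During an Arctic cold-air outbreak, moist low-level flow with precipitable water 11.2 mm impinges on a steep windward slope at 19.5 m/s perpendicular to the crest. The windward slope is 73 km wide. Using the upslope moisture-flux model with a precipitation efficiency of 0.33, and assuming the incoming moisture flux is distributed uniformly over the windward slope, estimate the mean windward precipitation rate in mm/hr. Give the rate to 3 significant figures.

R ≈ 3.55 mm/hr

Incoming column moisture flux per unit ridge length: F = V × PW = 19.5 × 11.2 = 218.4 mm·m/s.
Spread over the 73 km slope with efficiency ε = 0.33: R = ε·F/W = 0.33 × 218.4 / 73000 m = 9.873e-04 mm/s.
R = 9.873e-04 × 3600 = 3.55 mm/hr.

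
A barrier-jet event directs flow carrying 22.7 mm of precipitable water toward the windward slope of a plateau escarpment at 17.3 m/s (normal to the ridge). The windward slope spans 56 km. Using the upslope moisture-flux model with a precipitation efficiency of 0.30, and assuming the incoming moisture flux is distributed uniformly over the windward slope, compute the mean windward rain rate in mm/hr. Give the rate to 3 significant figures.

R ≈ 7.57 mm/hr

Incoming column moisture flux per unit ridge length: F = V × PW = 17.3 × 22.7 = 392.71 mm·m/s.
Spread over the 56 km slope with efficiency ε = 0.30: R = ε·F/W = 0.30 × 392.71 / 56000 m = 2.104e-03 mm/s.
R = 2.104e-03 × 3600 = 7.57 mm/hr.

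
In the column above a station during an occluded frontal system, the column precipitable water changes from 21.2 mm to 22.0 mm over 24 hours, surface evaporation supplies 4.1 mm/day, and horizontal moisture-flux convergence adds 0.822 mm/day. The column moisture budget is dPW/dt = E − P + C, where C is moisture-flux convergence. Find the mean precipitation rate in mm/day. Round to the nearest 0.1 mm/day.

P ≈ 4.1 mm/day

dPW/dt = (22.0 − 21.2) mm / (24/24 day) = +0.800 mm/day.
P = E + C − dPW/dt = 4.1 + (0.822) − (+0.800) = 4.1 mm/day.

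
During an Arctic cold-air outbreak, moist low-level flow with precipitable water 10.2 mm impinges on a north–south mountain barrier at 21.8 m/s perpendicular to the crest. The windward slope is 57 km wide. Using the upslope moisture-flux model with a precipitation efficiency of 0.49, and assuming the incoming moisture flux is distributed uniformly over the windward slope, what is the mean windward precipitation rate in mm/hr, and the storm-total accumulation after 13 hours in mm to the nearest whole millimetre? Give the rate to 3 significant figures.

R ≈ 6.88 mm/hr; total ≈ 89 mm

Incoming column moisture flux per unit ridge length: F = V × PW = 21.8 × 10.2 = 222.36 mm·m/s.
Spread over the 57 km slope with efficiency ε = 0.49: R = ε·F/W = 0.49 × 222.36 / 57000 m = 1.912e-03 mm/s.
R = 1.912e-03 × 3600 = 6.88 mm/hr.
Over 13 h: total = 6.88 × 13 = 89.44 ≈ 89 mm.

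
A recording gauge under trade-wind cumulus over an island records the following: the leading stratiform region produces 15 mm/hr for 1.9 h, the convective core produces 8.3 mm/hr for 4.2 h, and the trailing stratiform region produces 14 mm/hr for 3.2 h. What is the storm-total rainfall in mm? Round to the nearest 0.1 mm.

Total = Σ Rᵢ Δtᵢ = 15 × 1.9 + 8.3 × 4.2 + 14 × 3.2
      = 28.5 + 34.86 + 44.8 = 108.2 mm.

total ≈ 108.2 mm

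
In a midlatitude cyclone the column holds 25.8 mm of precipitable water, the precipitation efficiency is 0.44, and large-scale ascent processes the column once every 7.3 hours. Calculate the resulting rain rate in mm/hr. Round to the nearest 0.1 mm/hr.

Each overturning extracts ε × PW = 0.44 × 25.8 = 11.352 mm.
Rate = ε·PW / τ = 11.352 / 7.3 h = 1.6 mm/hr.

R ≈ 1.6 mm/hr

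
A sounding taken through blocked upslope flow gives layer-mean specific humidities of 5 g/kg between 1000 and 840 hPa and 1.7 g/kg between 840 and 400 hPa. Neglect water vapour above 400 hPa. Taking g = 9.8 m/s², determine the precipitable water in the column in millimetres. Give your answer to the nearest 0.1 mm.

Precipitable water is the column-integrated vapour mass per unit area: PW = (1/g) Σ q̄ Δp, with q in kg/kg and Δp in Pa (1 kg/m² of water = 1 mm).
Layer 1000–840 hPa: Δp = 160 hPa = 16000 Pa, q̄ = 0.005 kg/kg → 0.005 × 16000 / 9.8 = 8.16 mm
Layer 840–400 hPa: Δp = 440 hPa = 44000 Pa, q̄ = 0.0017 kg/kg → 0.0017 × 44000 / 9.8 = 7.63 mm
PW = 8.16 + 7.63 = 15.79 ≈ 15.8 mm.

PW ≈ 15.8 mm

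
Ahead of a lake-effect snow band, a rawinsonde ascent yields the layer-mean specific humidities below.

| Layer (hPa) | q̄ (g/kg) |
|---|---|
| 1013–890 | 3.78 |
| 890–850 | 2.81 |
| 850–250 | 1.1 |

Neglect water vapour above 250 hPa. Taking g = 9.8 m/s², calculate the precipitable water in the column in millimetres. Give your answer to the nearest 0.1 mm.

Precipitable water is the column-integrated vapour mass per unit area: PW = (1/g) Σ q̄ Δp, with q in kg/kg and Δp in Pa (1 kg/m² of water = 1 mm).
Layer 1013–890 hPa: Δp = 123 hPa = 12300 Pa, q̄ = 0.00378 kg/kg → 0.00378 × 12300 / 9.8 = 4.74 mm
Layer 890–850 hPa: Δp = 40 hPa = 4000 Pa, q̄ = 0.00281 kg/kg → 0.00281 × 4000 / 9.8 = 1.15 mm
Layer 850–250 hPa: Δp = 600 hPa = 60000 Pa, q̄ = 0.0011 kg/kg → 0.0011 × 60000 / 9.8 = 6.73 mm
PW = 4.74 + 1.15 + 6.73 = 12.62 ≈ 12.6 mm.

PW ≈ 12.6 mm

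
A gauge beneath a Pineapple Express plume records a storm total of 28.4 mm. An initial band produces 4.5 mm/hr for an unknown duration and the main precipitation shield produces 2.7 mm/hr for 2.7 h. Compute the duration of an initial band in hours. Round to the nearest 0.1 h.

Known phases: 2.7 × 2.7 = 7.29 mm.
Remaining depth = 28.4 − 7.29 = 21.11 mm.
Duration = 21.11 / 4.5 = 4.7 h.

duration ≈ 4.7 h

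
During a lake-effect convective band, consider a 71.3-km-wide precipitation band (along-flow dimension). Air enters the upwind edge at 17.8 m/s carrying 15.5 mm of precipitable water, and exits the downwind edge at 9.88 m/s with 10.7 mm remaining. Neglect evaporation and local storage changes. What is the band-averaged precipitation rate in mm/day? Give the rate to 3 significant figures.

R ≈ 206 mm/day

Column moisture flux per unit crosswind length is F = V × PW.
Inflow: F_in = 17.8 × 15.5 = 275.9 mm·m/s
Outflow: F_out = 9.88 × 10.7 = 105.716 mm·m/s
Steady-state rate R = (F_in − F_out)/L = (275.9 − 105.716) / 71300 m = 2.387e-03 mm/s.
R = 2.387e-03 × 3600 × 24 = 206 mm/day.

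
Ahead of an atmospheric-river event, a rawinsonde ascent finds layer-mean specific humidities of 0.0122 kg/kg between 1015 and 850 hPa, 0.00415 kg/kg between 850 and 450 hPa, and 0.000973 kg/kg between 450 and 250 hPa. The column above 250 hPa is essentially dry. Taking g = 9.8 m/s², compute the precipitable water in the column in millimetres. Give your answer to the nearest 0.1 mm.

PW ≈ 39.5 mm

Precipitable water is the column-integrated vapour mass per unit area: PW = (1/g) Σ q̄ Δp, with q in kg/kg and Δp in Pa (1 kg/m² of water = 1 mm).
Layer 1015–850 hPa: Δp = 165 hPa = 16500 Pa, q̄ = 0.0122 kg/kg → 0.0122 × 16500 / 9.8 = 20.54 mm
Layer 850–450 hPa: Δp = 400 hPa = 40000 Pa, q̄ = 0.00415 kg/kg → 0.00415 × 40000 / 9.8 = 16.94 mm
Layer 450–250 hPa: Δp = 200 hPa = 20000 Pa, q̄ = 0.000973 kg/kg → 0.000973 × 20000 / 9.8 = 1.99 mm
PW = 20.54 + 16.94 + 1.99 = 39.47 ≈ 39.5 mm.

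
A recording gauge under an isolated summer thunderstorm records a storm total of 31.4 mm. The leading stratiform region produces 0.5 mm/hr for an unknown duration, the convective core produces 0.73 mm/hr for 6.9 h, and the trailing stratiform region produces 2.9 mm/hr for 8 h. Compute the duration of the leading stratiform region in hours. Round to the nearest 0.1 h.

Known phases: 0.73 × 6.9 + 2.9 × 8 = 5.037 + 23.2 = 28.237 mm.
Remaining depth = 31.4 − 28.237 = 3.163 mm.
Duration = 3.163 / 0.5 = 6.3 h.

duration ≈ 6.3 h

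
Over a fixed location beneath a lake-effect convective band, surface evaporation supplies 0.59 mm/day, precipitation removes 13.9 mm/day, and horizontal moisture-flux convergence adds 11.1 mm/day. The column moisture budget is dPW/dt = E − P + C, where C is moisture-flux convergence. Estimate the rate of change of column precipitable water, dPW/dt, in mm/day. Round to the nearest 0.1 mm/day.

dPW/dt ≈ -2.2 mm/day

dPW/dt = E − P + C = 0.59 − 13.9 + (11.1) = -2.2 mm/day.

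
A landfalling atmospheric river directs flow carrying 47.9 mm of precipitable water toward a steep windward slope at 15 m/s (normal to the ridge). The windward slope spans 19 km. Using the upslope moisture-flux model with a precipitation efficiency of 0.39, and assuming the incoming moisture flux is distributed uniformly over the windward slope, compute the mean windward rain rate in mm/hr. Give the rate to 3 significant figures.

R ≈ 53.1 mm/hr

Incoming column moisture flux per unit ridge length: F = V × PW = 15 × 47.9 = 718.5 mm·m/s.
Spread over the 19 km slope with efficiency ε = 0.39: R = ε·F/W = 0.39 × 718.5 / 19000 m = 1.475e-02 mm/s.
R = 1.475e-02 × 3600 = 53.1 mm/hr.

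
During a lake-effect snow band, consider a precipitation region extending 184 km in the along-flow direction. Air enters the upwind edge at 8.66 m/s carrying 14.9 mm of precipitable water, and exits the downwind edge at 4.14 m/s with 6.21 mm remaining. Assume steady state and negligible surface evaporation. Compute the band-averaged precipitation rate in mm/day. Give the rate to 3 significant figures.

R ≈ 48.5 mm/day

Column moisture flux per unit crosswind length is F = V × PW.
Inflow: F_in = 8.66 × 14.9 = 129.034 mm·m/s
Outflow: F_out = 4.14 × 6.21 = 25.7094 mm·m/s
Steady-state rate R = (F_in − F_out)/L = (129.034 − 25.7094) / 184000 m = 5.615e-04 mm/s.
R = 5.615e-04 × 3600 × 24 = 48.5 mm/day.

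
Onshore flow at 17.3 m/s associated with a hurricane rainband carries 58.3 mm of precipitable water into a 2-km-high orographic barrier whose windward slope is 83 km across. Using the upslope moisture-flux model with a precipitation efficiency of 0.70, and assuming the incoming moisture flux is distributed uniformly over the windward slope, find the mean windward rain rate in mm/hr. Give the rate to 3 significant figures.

Incoming column moisture flux per unit ridge length: F = V × PW = 17.3 × 58.3 = 1008.59 mm·m/s.
Spread over the 83 km slope with efficiency ε = 0.70: R = ε·F/W = 0.70 × 1008.59 / 83000 m = 8.506e-03 mm/s.
R = 8.506e-03 × 3600 = 30.6 mm/hr.

R ≈ 30.6 mm/hr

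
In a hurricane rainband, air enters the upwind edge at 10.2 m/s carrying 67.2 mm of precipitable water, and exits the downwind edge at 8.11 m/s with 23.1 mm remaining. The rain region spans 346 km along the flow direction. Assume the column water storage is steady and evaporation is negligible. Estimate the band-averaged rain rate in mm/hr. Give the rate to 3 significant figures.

R ≈ 5.18 mm/hr

Column moisture flux per unit crosswind length is F = V × PW.
Inflow: F_in = 10.2 × 67.2 = 685.44 mm·m/s
Outflow: F_out = 8.11 × 23.1 = 187.341 mm·m/s
Steady-state rate R = (F_in − F_out)/L = (685.44 − 187.341) / 346000 m = 1.440e-03 mm/s.
R = 1.440e-03 × 3600 = 5.18 mm/hr.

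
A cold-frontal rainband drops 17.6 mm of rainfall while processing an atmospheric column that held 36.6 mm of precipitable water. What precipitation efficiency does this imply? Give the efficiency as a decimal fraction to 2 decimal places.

ε ≈ 0.48

ε = rainfall / PW = 17.6 / 36.6 = 0.48.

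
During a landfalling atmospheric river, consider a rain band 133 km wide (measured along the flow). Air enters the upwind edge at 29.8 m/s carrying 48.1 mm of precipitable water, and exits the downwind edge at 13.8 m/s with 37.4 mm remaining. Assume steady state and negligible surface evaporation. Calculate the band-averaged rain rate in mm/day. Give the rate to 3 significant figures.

R ≈ 596 mm/day

Column moisture flux per unit crosswind length is F = V × PW.
Inflow: F_in = 29.8 × 48.1 = 1433.38 mm·m/s
Outflow: F_out = 13.8 × 37.4 = 516.12 mm·m/s
Steady-state rate R = (F_in − F_out)/L = (1433.38 − 516.12) / 133000 m = 6.897e-03 mm/s.
R = 6.897e-03 × 3600 × 24 = 596 mm/day.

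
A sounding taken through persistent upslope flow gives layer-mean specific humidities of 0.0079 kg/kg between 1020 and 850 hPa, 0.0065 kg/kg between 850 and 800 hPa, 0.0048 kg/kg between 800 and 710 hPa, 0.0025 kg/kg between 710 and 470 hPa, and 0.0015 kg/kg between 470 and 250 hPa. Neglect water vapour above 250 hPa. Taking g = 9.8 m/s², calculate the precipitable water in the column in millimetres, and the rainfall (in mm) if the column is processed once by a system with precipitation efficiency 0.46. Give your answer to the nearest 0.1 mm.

PW ≈ 30.9 mm; rainfall ≈ 14.2 mm

Precipitable water is the column-integrated vapour mass per unit area: PW = (1/g) Σ q̄ Δp, with q in kg/kg and Δp in Pa (1 kg/m² of water = 1 mm).
Layer 1020–850 hPa: Δp = 170 hPa = 17000 Pa, q̄ = 0.0079 kg/kg → 0.0079 × 17000 / 9.8 = 13.70 mm
Layer 850–800 hPa: Δp = 50 hPa = 5000 Pa, q̄ = 0.0065 kg/kg → 0.0065 × 5000 / 9.8 = 3.32 mm
Layer 800–710 hPa: Δp = 90 hPa = 9000 Pa, q̄ = 0.0048 kg/kg → 0.0048 × 9000 / 9.8 = 4.41 mm
Layer 710–470 hPa: Δp = 240 hPa = 24000 Pa, q̄ = 0.0025 kg/kg → 0.0025 × 24000 / 9.8 = 6.12 mm
Layer 470–250 hPa: Δp = 220 hPa = 22000 Pa, q̄ = 0.0015 kg/kg → 0.0015 × 22000 / 9.8 = 3.37 mm
PW = 13.70 + 3.32 + 4.41 + 6.12 + 3.37 = 30.92 ≈ 30.9 mm.
Rainfall = ε × PW = 0.46 × 30.9 = 14.2 mm.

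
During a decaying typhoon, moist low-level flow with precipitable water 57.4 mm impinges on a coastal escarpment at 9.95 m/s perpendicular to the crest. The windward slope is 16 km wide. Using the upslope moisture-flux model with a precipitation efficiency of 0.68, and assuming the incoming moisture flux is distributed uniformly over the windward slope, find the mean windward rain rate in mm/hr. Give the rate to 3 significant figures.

R ≈ 87.4 mm/hr

Incoming column moisture flux per unit ridge length: F = V × PW = 9.95 × 57.4 = 571.13 mm·m/s.
Spread over the 16 km slope with efficiency ε = 0.68: R = ε·F/W = 0.68 × 571.13 / 16000 m = 2.427e-02 mm/s.
R = 2.427e-02 × 3600 = 87.4 mm/hr.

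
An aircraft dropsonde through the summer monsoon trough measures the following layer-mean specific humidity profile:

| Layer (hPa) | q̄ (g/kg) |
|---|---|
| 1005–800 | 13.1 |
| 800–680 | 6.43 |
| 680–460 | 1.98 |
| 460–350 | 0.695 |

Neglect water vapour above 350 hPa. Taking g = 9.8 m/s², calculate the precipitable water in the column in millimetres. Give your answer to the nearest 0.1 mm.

Precipitable water is the column-integrated vapour mass per unit area: PW = (1/g) Σ q̄ Δp, with q in kg/kg and Δp in Pa (1 kg/m² of water = 1 mm).
Layer 1005–800 hPa: Δp = 205 hPa = 20500 Pa, q̄ = 0.0131 kg/kg → 0.0131 × 20500 / 9.8 = 27.40 mm
Layer 800–680 hPa: Δp = 120 hPa = 12000 Pa, q̄ = 0.00643 kg/kg → 0.00643 × 12000 / 9.8 = 7.87 mm
Layer 680–460 hPa: Δp = 220 hPa = 22000 Pa, q̄ = 0.00198 kg/kg → 0.00198 × 22000 / 9.8 = 4.44 mm
Layer 460–350 hPa: Δp = 110 hPa = 11000 Pa, q̄ = 0.000695 kg/kg → 0.000695 × 11000 / 9.8 = 0.78 mm
PW = 27.40 + 7.87 + 4.44 + 0.78 = 40.49 ≈ 40.5 mm.

PW ≈ 40.5 mm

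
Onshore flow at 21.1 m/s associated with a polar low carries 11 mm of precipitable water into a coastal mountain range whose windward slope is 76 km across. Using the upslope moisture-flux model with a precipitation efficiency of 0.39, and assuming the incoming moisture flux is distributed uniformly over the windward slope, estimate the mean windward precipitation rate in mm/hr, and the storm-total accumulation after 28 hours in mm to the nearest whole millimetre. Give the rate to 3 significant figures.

Incoming column moisture flux per unit ridge length: F = V × PW = 21.1 × 11 = 232.1 mm·m/s.
Spread over the 76 km slope with efficiency ε = 0.39: R = ε·F/W = 0.39 × 232.1 / 76000 m = 1.191e-03 mm/s.
R = 1.191e-03 × 3600 = 4.29 mm/hr.
Over 28 h: total = 4.29 × 28 = 120.12 ≈ 120 mm.

R ≈ 4.29 mm/hr; total ≈ 120 mm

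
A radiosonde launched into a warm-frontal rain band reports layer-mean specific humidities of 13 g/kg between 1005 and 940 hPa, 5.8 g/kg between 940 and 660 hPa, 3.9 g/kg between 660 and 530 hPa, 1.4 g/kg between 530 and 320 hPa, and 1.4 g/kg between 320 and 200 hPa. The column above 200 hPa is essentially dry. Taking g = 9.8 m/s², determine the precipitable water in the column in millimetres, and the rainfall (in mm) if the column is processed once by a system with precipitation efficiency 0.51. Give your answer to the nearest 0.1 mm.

Precipitable water is the column-integrated vapour mass per unit area: PW = (1/g) Σ q̄ Δp, with q in kg/kg and Δp in Pa (1 kg/m² of water = 1 mm).
Layer 1005–940 hPa: Δp = 65 hPa = 6500 Pa, q̄ = 0.013 kg/kg → 0.013 × 6500 / 9.8 = 8.62 mm
Layer 940–660 hPa: Δp = 280 hPa = 28000 Pa, q̄ = 0.0058 kg/kg → 0.0058 × 28000 / 9.8 = 16.57 mm
Layer 660–530 hPa: Δp = 130 hPa = 13000 Pa, q̄ = 0.0039 kg/kg → 0.0039 × 13000 / 9.8 = 5.17 mm
Layer 530–320 hPa: Δp = 210 hPa = 21000 Pa, q̄ = 0.0014 kg/kg → 0.0014 × 21000 / 9.8 = 3.00 mm
Layer 320–200 hPa: Δp = 120 hPa = 12000 Pa, q̄ = 0.0014 kg/kg → 0.0014 × 12000 / 9.8 = 1.71 mm
PW = 8.62 + 16.57 + 5.17 + 3.00 + 1.71 = 35.07 ≈ 35.1 mm.
Rainfall = ε × PW = 0.51 × 35.1 = 17.9 mm.

PW ≈ 35.1 mm; rainfall ≈ 17.9 mm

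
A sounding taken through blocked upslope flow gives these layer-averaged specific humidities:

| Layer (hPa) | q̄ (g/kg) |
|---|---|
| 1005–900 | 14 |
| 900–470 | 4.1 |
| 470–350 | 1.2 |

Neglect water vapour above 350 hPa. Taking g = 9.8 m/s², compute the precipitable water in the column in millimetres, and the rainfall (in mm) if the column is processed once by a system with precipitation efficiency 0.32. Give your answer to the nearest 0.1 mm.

Precipitable water is the column-integrated vapour mass per unit area: PW = (1/g) Σ q̄ Δp, with q in kg/kg and Δp in Pa (1 kg/m² of water = 1 mm).
Layer 1005–900 hPa: Δp = 105 hPa = 10500 Pa, q̄ = 0.014 kg/kg → 0.014 × 10500 / 9.8 = 15.00 mm
Layer 900–470 hPa: Δp = 430 hPa = 43000 Pa, q̄ = 0.0041 kg/kg → 0.0041 × 43000 / 9.8 = 17.99 mm
Layer 470–350 hPa: Δp = 120 hPa = 12000 Pa, q̄ = 0.0012 kg/kg → 0.0012 × 12000 / 9.8 = 1.47 mm
PW = 15.00 + 17.99 + 1.47 = 34.46 ≈ 34.5 mm.
Rainfall = ε × PW = 0.32 × 34.5 = 11.0 mm.

PW ≈ 34.5 mm; rainfall ≈ 11.0 mm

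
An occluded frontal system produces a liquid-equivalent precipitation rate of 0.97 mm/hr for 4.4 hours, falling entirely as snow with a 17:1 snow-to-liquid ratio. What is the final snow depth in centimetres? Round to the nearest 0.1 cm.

Liquid-equivalent depth = 0.97 × 4.4 = 4.268 mm.
Snow depth = 4.268 mm × 17 = 72.556 mm = 7.3 cm.

snow depth ≈ 7.3 cm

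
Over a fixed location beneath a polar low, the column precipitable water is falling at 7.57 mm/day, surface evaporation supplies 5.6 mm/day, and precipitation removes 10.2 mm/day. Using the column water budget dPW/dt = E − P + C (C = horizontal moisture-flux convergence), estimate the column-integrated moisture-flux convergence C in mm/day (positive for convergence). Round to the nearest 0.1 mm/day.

C ≈ -3.0 mm/day

dPW/dt = -7.57 mm/day.
C = dPW/dt − E + P = (-7.57) − 5.6 + 10.2 = -3.0 mm/day.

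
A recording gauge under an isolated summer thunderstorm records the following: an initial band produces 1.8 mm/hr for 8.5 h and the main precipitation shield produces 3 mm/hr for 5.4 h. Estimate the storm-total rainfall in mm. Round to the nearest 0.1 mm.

total ≈ 31.5 mm

Total = Σ Rᵢ Δtᵢ = 1.8 × 8.5 + 3 × 5.4
      = 15.3 + 16.2 = 31.5 mm.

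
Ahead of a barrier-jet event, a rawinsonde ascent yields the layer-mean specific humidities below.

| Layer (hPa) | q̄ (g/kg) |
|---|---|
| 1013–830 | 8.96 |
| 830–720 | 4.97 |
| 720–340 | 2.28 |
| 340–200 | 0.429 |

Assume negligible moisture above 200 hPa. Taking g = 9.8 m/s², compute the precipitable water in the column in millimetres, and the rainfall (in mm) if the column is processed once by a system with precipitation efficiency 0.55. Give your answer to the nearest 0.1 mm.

Precipitable water is the column-integrated vapour mass per unit area: PW = (1/g) Σ q̄ Δp, with q in kg/kg and Δp in Pa (1 kg/m² of water = 1 mm).
Layer 1013–830 hPa: Δp = 183 hPa = 18300 Pa, q̄ = 0.00896 kg/kg → 0.00896 × 18300 / 9.8 = 16.73 mm
Layer 830–720 hPa: Δp = 110 hPa = 11000 Pa, q̄ = 0.00497 kg/kg → 0.00497 × 11000 / 9.8 = 5.58 mm
Layer 720–340 hPa: Δp = 380 hPa = 38000 Pa, q̄ = 0.00228 kg/kg → 0.00228 × 38000 / 9.8 = 8.84 mm
Layer 340–200 hPa: Δp = 140 hPa = 14000 Pa, q̄ = 0.000429 kg/kg → 0.000429 × 14000 / 9.8 = 0.61 mm
PW = 16.73 + 5.58 + 8.84 + 0.61 = 31.76 ≈ 31.8 mm.
Rainfall = ε × PW = 0.55 × 31.8 = 17.5 mm.

PW ≈ 31.8 mm; rainfall ≈ 17.5 mm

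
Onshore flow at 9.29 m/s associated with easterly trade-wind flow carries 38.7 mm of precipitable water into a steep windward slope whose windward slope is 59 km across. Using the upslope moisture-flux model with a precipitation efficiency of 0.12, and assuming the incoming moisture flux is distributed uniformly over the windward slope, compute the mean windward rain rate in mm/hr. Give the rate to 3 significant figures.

Incoming column moisture flux per unit ridge length: F = V × PW = 9.29 × 38.7 = 359.523 mm·m/s.
Spread over the 59 km slope with efficiency ε = 0.12: R = ε·F/W = 0.12 × 359.523 / 59000 m = 7.312e-04 mm/s.
R = 7.312e-04 × 3600 = 2.63 mm/hr.

R ≈ 2.63 mm/hr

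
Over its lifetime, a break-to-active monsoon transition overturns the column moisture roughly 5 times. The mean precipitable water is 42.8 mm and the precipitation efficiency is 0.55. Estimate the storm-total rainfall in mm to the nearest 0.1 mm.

rainfall ≈ 117.7 mm

Each cycle deposits ε × PW = 0.55 × 42.8 = 23.54 mm.
Over 5 cycles: 5 × 23.54 = 117.7 mm.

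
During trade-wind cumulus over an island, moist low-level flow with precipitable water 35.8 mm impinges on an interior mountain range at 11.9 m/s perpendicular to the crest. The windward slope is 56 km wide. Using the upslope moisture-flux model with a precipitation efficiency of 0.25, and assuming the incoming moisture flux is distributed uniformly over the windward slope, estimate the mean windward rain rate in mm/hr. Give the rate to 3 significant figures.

Incoming column moisture flux per unit ridge length: F = V × PW = 11.9 × 35.8 = 426.02 mm·m/s.
Spread over the 56 km slope with efficiency ε = 0.25: R = ε·F/W = 0.25 × 426.02 / 56000 m = 1.902e-03 mm/s.
R = 1.902e-03 × 3600 = 6.85 mm/hr.

R ≈ 6.85 mm/hr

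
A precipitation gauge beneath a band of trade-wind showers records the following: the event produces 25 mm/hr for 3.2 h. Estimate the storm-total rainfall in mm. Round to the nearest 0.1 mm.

total ≈ 80.0 mm

Total = Σ Rᵢ Δtᵢ = 25 × 3.2
      = 80 = 80.0 mm.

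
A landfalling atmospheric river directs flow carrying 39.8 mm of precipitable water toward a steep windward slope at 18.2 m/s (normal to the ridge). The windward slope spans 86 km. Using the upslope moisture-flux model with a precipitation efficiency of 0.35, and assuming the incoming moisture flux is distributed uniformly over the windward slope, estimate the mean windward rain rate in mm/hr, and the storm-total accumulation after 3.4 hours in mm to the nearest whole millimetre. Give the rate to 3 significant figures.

R ≈ 10.6 mm/hr; total ≈ 36 mm

Incoming column moisture flux per unit ridge length: F = V × PW = 18.2 × 39.8 = 724.36 mm·m/s.
Spread over the 86 km slope with efficiency ε = 0.35: R = ε·F/W = 0.35 × 724.36 / 86000 m = 2.948e-03 mm/s.
R = 2.948e-03 × 3600 = 10.6 mm/hr.
Over 3.4 h: total = 10.6 × 3.4 = 36.04 ≈ 36 mm.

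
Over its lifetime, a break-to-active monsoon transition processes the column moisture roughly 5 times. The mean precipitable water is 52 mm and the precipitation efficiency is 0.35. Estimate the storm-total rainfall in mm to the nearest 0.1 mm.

rainfall ≈ 91.0 mm

Each cycle deposits ε × PW = 0.35 × 52 = 18.2 mm.
Over 5 cycles: 5 × 18.2 = 91.0 mm.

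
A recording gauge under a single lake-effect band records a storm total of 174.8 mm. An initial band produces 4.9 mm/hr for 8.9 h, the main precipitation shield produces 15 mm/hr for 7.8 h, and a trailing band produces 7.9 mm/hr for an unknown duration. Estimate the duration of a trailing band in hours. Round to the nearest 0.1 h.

duration ≈ 1.8 h

Known phases: 4.9 × 8.9 + 15 × 7.8 = 43.61 + 117 = 160.61 mm.
Remaining depth = 174.8 − 160.61 = 14.19 mm.
Duration = 14.19 / 7.9 = 1.8 h.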